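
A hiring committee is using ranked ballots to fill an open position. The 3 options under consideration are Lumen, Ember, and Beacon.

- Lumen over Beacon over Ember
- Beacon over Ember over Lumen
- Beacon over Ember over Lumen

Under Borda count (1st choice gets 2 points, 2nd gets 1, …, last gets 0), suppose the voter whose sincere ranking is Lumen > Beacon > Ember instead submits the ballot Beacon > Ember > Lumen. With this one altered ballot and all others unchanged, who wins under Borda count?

Borda totals with the altered ballot: Lumen 0, Ember 3, Beacon 6.
The winner is unchanged: still Beacon.

Beacon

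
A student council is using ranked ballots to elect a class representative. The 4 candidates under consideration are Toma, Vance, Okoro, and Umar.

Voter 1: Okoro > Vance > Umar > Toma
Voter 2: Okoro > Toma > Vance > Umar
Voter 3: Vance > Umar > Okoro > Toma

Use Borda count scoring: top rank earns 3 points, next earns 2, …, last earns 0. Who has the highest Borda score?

Okoro

Borda scores:
  Toma: 0 + 2 + 0 = 2
  Vance: 2 + 1 + 3 = 6
  Okoro: 3 + 3 + 1 = 7
  Umar: 1 + 0 + 2 = 3
Okoro has the highest total.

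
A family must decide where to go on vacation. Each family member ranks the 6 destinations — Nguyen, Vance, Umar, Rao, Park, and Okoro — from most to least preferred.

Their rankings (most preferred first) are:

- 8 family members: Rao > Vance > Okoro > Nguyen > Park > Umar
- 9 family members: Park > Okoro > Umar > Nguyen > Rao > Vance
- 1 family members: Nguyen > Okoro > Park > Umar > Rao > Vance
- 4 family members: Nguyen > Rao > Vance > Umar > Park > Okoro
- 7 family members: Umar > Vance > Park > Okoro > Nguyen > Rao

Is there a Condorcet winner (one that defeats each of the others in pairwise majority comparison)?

No

Head-to-head results (29 voters total):
Nguyen vs Vance: Vance wins 15–14.
Nguyen vs Umar: Umar wins 16–13.
Nguyen vs Rao: Nguyen wins 21–8.
Nguyen vs Park: Park wins 16–13.
Nguyen vs Okoro: Okoro wins 24–5.
Vance vs Umar: Umar wins 17–12.
Vance vs Rao: Rao wins 22–7.
Vance vs Park: Vance wins 19–10.
Vance vs Okoro: Vance wins 19–10.
Umar vs Rao: Umar wins 17–12.
Umar vs Park: Park wins 18–11.
Umar vs Okoro: Okoro wins 18–11.
Rao vs Park: Park wins 17–12.
Rao vs Okoro: Okoro wins 17–12.
Park vs Okoro: Park wins 20–9.
No candidate beats all others: Nguyen beats Rao beats Vance beats Nguyen, a majority cycle.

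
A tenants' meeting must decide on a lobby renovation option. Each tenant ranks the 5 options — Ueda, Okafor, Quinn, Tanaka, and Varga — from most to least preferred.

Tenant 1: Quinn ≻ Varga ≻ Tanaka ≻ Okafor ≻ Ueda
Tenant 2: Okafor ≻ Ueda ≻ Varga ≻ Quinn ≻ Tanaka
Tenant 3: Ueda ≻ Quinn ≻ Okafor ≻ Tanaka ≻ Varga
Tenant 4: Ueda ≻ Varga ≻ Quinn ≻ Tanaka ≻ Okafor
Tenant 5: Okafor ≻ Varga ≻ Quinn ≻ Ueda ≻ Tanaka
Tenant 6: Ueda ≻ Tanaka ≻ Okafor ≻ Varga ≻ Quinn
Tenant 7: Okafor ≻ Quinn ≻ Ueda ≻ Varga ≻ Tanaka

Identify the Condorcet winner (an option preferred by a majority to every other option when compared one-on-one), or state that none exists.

Okafor

Head-to-head results (7 voters total):
Ueda vs Okafor: Okafor wins 4–3.
Ueda vs Quinn: Ueda wins 4–3.
Ueda vs Tanaka: Ueda wins 6–1.
Ueda vs Varga: Ueda wins 5–2.
Okafor vs Quinn: Okafor wins 4–3.
Okafor vs Tanaka: Okafor wins 4–3.
Okafor vs Varga: Okafor wins 5–2.
Quinn vs Tanaka: Quinn wins 6–1.
Quinn vs Varga: Varga wins 4–3.
Tanaka vs Varga: Varga wins 5–2.
Okafor beats each rival — Ueda (4–3), Quinn (4–3), Tanaka (4–3), Varga (5–2) — so Okafor is the Condorcet winner.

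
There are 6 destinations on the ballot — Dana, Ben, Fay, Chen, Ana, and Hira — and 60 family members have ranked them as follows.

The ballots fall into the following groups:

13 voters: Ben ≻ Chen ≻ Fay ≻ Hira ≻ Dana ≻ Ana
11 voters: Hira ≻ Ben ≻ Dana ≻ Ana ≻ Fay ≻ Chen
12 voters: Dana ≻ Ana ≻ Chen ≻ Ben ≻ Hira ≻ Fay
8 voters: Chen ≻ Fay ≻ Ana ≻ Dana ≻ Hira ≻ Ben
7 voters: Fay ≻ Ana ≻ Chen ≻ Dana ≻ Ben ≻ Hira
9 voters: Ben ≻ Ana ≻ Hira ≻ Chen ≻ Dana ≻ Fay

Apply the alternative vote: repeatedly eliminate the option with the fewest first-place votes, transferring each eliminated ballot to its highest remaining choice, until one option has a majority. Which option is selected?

Ben

Round 1: Ben 22, Dana 12, Hira 11, Chen 8, Fay 7, Ana 0. Ana has the fewest and is eliminated.
Round 2: Ben 22, Dana 12, Hira 11, Chen 8, Fay 7. Fay has the fewest and is eliminated.
Round 3: Ben 22, Chen 15, Dana 12, Hira 11. Hira has the fewest and is eliminated.
Round 4: Ben 33, Chen 15, Dana 12. Ben has a majority.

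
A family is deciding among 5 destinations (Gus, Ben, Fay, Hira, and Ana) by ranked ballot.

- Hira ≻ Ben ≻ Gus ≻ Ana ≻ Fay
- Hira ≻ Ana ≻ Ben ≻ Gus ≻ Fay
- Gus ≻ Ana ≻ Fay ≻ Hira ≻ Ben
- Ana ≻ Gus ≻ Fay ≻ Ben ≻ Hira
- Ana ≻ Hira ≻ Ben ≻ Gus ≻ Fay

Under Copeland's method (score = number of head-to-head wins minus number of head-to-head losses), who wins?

Pairwise results:
  Gus vs Ben: Ben wins 3–2.
  Gus vs Fay: Gus wins 5–0.
  Gus vs Hira: Hira wins 3–2.
  Gus vs Ana: Ana wins 3–2.
  Ben vs Fay: Ben wins 3–2.
  Ben vs Hira: Hira wins 4–1.
  Ben vs Ana: Ana wins 4–1.
  Fay vs Hira: Hira wins 3–2.
  Fay vs Ana: Ana wins 5–0.
  Hira vs Ana: Ana wins 3–2.
Copeland scores (wins − losses):
  Gus: 1 − 3 = -2
  Ben: 2 − 2 = 0
  Fay: 0 − 4 = -4
  Hira: 3 − 1 = 2
  Ana: 4 − 0 = 4
Ana has the best Copeland score.

Ana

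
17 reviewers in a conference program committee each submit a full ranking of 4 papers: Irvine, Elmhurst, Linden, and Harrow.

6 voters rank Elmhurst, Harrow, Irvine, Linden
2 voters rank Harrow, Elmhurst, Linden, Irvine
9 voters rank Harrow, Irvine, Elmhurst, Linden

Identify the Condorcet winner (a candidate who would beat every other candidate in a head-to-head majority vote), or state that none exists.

Head-to-head results (17 voters total):
Irvine vs Elmhurst: Irvine wins 9–8.
Irvine vs Linden: Irvine wins 15–2.
Irvine vs Harrow: Harrow wins 17–0.
Elmhurst vs Linden: Elmhurst wins 17–0.
Elmhurst vs Harrow: Harrow wins 11–6.
Linden vs Harrow: Harrow wins 17–0.
Harrow beats each rival — Irvine (17–0), Elmhurst (11–6), Linden (17–0) — so Harrow is the Condorcet winner.

Harrow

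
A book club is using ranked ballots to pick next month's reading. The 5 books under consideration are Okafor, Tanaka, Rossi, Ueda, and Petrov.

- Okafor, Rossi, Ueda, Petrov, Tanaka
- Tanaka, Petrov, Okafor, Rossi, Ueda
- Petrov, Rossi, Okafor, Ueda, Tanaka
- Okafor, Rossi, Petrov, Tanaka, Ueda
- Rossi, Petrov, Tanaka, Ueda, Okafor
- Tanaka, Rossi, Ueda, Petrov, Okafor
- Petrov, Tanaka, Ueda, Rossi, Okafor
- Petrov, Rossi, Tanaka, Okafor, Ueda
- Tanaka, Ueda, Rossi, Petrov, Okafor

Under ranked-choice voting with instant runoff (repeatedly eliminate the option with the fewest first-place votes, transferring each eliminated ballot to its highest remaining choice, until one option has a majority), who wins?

Petrov

Round 1: Tanaka 3, Petrov 3, Okafor 2, Rossi 1, Ueda 0. Ueda has the fewest and is eliminated.
Round 2: Tanaka 3, Petrov 3, Okafor 2, Rossi 1. Rossi has the fewest and is eliminated.
Round 3: Petrov 4, Tanaka 3, Okafor 2. Okafor has the fewest and is eliminated.
Round 4: Petrov 6, Tanaka 3. Petrov has a majority.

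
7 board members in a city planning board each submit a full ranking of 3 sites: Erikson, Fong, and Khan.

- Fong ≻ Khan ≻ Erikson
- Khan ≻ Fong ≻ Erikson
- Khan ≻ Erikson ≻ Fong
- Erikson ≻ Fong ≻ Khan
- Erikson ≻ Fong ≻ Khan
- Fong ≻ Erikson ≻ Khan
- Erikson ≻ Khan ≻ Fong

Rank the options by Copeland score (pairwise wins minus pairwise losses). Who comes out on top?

Erikson

Pairwise results:
  Erikson vs Fong: Erikson wins 4–3.
  Erikson vs Khan: Erikson wins 4–3.
  Fong vs Khan: Fong wins 4–3.
Copeland scores (wins − losses):
  Erikson: 2 − 0 = 2
  Fong: 1 − 1 = 0
  Khan: 0 − 2 = -2
Erikson has the best Copeland score.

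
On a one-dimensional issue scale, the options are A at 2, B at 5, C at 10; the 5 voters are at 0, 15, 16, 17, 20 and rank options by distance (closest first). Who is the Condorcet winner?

With single-peaked preferences on a line, the Condorcet winner is the candidate closest to the median voter.
The median voter (position 16) is closest to C at 10.
Check: C vs B — voters closer to C: 4 of 5.

C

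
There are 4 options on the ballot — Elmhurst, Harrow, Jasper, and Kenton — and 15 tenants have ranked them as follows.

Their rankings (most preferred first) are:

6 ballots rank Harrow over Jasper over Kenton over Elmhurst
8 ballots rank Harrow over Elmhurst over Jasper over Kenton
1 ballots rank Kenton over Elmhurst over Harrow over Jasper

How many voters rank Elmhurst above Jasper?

9

Ballots ranking Elmhurst above Jasper: 8+1 = 9.
Ballots ranking Jasper above Elmhurst: 6.
So 9 of 15 voters prefer Elmhurst to Jasper.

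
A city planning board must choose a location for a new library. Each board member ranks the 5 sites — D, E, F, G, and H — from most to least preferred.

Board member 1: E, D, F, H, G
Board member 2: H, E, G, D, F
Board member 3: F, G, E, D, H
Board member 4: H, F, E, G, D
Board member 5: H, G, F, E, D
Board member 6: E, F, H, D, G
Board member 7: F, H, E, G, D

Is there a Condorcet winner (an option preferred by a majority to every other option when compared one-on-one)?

Head-to-head results (7 voters total):
D vs E: E wins 7–0.
D vs F: F wins 5–2.
D vs G: G wins 5–2.
D vs H: H wins 5–2.
E vs F: F wins 4–3.
E vs G: E wins 5–2.
E vs H: H wins 4–3.
F vs G: F wins 5–2.
F vs H: F wins 4–3.
G vs H: H wins 6–1.
F beats each rival — D (5–2), E (4–3), G (5–2), H (4–3) — so F is the Condorcet winner.

Yes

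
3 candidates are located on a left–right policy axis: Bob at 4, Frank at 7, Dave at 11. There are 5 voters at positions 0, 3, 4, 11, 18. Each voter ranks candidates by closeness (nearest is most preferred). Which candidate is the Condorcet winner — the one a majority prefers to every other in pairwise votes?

Bob

With single-peaked preferences on a line, the Condorcet winner is the candidate closest to the median voter.
The median voter (position 4) is closest to Bob at 4.
Check: Bob vs Frank — voters closer to Bob: 3 of 5.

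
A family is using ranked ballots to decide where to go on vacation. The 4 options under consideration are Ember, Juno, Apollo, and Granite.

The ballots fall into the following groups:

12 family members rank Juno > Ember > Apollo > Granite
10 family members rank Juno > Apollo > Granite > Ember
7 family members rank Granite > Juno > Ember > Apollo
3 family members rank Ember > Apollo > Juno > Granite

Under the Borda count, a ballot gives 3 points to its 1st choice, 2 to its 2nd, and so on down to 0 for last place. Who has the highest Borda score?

Juno

Borda scores:
  Ember: 12·2 + 10·0 + 7·1 + 3·3 = 40
  Juno: 12·3 + 10·3 + 7·2 + 3·1 = 83
  Apollo: 12·1 + 10·2 + 7·0 + 3·2 = 38
  Granite: 12·0 + 10·1 + 7·3 + 3·0 = 31
Juno has the highest total.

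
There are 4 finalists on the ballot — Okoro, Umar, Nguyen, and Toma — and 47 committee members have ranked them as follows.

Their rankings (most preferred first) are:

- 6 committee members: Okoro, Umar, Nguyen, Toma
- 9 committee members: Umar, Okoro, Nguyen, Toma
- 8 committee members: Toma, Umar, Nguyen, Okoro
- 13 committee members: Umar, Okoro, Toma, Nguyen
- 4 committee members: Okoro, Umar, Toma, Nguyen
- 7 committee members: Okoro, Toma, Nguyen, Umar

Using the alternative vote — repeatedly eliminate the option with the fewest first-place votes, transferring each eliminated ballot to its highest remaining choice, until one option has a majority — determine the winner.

Round 1: Umar 22, Okoro 17, Toma 8, Nguyen 0. Nguyen has the fewest and is eliminated.
Round 2: Umar 22, Okoro 17, Toma 8. Toma has the fewest and is eliminated.
Round 3: Umar 30, Okoro 17. Umar has a majority.

Umar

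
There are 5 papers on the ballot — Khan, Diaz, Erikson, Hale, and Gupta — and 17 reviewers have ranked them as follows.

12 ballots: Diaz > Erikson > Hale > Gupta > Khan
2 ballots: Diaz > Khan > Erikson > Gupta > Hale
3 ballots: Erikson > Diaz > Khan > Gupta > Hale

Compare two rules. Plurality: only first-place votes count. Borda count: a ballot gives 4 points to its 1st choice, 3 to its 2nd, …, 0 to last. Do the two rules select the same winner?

Yes

Plurality first-place counts: Khan 0, Diaz 14, Erikson 3, Hale 0, Gupta 0 → Diaz.
Borda totals: Khan 12, Diaz 65, Erikson 52, Hale 24, Gupta 17 → Diaz.
The two rules agree on Diaz.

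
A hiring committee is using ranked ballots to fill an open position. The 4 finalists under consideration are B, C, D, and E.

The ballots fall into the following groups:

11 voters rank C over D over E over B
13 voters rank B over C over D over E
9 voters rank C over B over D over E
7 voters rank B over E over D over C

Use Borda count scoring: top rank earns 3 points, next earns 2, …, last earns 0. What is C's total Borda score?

Borda scores:
  B: 11·0 + 13·3 + 9·2 + 7·3 = 78
  C: 11·3 + 13·2 + 9·3 + 7·0 = 86
  D: 11·2 + 13·1 + 9·1 + 7·1 = 51
  E: 11·1 + 13·0 + 9·0 + 7·2 = 25

86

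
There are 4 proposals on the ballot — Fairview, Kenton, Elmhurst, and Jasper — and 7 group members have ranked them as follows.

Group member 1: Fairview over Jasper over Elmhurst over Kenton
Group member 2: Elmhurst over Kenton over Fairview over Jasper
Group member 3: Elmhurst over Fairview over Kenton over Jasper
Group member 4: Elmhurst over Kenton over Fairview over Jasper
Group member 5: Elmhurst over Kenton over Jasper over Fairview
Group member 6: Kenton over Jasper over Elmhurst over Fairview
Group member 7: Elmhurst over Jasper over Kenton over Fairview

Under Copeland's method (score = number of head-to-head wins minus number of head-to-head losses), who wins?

Pairwise results:
  Fairview vs Kenton: Kenton wins 5–2.
  Fairview vs Elmhurst: Elmhurst wins 6–1.
  Fairview vs Jasper: Fairview wins 4–3.
  Kenton vs Elmhurst: Elmhurst wins 6–1.
  Kenton vs Jasper: Kenton wins 5–2.
  Elmhurst vs Jasper: Elmhurst wins 5–2.
Copeland scores (wins − losses):
  Fairview: 1 − 2 = -1
  Kenton: 2 − 1 = 1
  Elmhurst: 3 − 0 = 3
  Jasper: 0 − 3 = -3
Elmhurst has the best Copeland score.

Elmhurst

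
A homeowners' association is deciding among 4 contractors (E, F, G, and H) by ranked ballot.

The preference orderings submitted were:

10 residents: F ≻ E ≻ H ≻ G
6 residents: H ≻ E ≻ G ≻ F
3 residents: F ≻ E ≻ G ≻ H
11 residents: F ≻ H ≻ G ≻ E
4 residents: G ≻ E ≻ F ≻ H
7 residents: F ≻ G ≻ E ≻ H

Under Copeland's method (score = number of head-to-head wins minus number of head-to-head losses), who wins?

Pairwise results:
  E vs F: F wins 31–10.
  E vs G: G wins 22–19.
  E vs H: E wins 24–17.
  F vs G: F wins 31–10.
  F vs H: F wins 35–6.
  G vs H: H wins 27–14.
Copeland scores (wins − losses):
  E: 1 − 2 = -1
  F: 3 − 0 = 3
  G: 1 − 2 = -1
  H: 1 − 2 = -1
F has the best Copeland score.

F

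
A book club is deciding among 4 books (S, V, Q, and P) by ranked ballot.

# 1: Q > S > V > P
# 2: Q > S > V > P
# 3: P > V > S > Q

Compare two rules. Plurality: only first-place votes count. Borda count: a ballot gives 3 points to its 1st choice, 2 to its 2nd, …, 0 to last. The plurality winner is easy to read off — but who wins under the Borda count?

Plurality first-place counts: S 0, V 0, Q 2, P 1 → Q.
Borda totals: S 5, V 4, Q 6, P 3 → Q.

Q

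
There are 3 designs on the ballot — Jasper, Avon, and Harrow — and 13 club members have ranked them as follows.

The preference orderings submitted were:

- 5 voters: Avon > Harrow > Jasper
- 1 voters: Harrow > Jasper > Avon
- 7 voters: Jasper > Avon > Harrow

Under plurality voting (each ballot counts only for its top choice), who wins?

Jasper

First-place vote totals:
  Jasper: 7
  Avon: 5
  Harrow: 1
Jasper has the most first-place votes.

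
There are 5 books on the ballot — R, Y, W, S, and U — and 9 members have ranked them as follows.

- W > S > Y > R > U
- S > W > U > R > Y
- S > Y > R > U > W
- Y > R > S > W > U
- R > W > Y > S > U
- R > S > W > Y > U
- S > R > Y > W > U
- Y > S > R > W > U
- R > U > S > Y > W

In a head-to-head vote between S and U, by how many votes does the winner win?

7

Ballots ranking S above U: 8.
Ballots ranking U above S: 1.
S wins 8–1, a margin of 7.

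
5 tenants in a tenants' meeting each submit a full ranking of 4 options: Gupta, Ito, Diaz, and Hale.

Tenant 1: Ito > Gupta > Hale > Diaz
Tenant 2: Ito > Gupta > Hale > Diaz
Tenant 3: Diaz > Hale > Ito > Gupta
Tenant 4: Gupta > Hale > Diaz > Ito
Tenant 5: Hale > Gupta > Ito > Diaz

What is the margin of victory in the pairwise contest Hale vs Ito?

1

Ballots ranking Hale above Ito: 3.
Ballots ranking Ito above Hale: 2.
Hale wins 3–2, a margin of 1.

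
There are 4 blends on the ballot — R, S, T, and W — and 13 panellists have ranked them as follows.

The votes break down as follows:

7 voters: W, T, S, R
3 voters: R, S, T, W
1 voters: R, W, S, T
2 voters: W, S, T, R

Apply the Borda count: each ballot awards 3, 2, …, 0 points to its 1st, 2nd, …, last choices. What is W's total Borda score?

29

Borda scores:
  R: 7·0 + 3·3 + 3 + 2·0 = 12
  S: 7·1 + 3·2 + 1 + 2·2 = 18
  T: 7·2 + 3·1 + 0 + 2·1 = 19
  W: 7·3 + 3·0 + 2 + 2·3 = 29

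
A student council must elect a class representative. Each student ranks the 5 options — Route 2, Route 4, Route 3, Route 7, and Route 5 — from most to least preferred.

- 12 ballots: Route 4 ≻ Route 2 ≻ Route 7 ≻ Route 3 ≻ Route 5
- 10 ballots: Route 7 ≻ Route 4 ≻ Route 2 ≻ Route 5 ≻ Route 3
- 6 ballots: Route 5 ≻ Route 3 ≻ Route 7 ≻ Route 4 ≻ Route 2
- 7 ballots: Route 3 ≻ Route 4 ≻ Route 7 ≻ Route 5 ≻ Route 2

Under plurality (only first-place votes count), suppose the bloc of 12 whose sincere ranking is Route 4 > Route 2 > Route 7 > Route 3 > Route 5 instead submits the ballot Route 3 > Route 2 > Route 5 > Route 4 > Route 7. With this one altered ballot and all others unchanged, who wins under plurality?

Route 3

First-place totals with the altered ballot: Route 2 0, Route 4 0, Route 3 19, Route 7 10, Route 5 6.
The switch changes the winner from Route 4 to Route 3.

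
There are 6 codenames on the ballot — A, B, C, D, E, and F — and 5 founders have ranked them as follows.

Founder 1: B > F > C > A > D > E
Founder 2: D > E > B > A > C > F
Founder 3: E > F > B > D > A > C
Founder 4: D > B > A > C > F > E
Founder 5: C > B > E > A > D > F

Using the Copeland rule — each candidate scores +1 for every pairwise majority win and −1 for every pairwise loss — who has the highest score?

Pairwise results:
  A vs B: B wins 5–0.
  A vs C: A wins 3–2.
  A vs D: D wins 3–2.
  A vs E: E wins 3–2.
  A vs F: A wins 3–2.
  B vs C: B wins 4–1.
  B vs D: B wins 3–2.
  B vs E: B wins 3–2.
  B vs F: B wins 4–1.
  C vs D: D wins 3–2.
  C vs E: C wins 3–2.
  C vs F: C wins 3–2.
  D vs E: D wins 3–2.
  D vs F: D wins 3–2.
  E vs F: E wins 3–2.
Copeland scores (wins − losses):
  A: 2 − 3 = -1
  B: 5 − 0 = 5
  C: 2 − 3 = -1
  D: 4 − 1 = 3
  E: 2 − 3 = -1
  F: 0 − 5 = -5
B has the best Copeland score.

B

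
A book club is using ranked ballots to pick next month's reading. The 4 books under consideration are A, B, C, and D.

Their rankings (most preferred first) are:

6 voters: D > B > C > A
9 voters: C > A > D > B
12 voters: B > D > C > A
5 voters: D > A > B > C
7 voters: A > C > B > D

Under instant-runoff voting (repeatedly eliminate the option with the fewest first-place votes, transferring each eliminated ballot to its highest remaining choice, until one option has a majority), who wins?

Round 1: B 12, D 11, C 9, A 7. A has the fewest and is eliminated.
Round 2: C 16, B 12, D 11. D has the fewest and is eliminated.
Round 3: B 23, C 16. B has a majority.

B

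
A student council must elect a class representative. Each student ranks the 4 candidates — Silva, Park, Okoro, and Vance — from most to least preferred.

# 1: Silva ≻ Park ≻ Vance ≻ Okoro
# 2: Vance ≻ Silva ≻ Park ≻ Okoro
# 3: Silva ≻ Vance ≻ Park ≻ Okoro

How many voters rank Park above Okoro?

3

Ballots ranking Park above Okoro: 3.
Ballots ranking Okoro above Park: 0.
So 3 of 3 voters prefer Park to Okoro.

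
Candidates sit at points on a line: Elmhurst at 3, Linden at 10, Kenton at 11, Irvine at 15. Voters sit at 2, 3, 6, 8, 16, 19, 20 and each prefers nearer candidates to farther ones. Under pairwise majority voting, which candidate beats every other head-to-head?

With single-peaked preferences on a line, the Condorcet winner is the candidate closest to the median voter.
The median voter (position 8) is closest to Linden at 10.
Check: Linden vs Irvine — voters closer to Linden: 4 of 7.

Linden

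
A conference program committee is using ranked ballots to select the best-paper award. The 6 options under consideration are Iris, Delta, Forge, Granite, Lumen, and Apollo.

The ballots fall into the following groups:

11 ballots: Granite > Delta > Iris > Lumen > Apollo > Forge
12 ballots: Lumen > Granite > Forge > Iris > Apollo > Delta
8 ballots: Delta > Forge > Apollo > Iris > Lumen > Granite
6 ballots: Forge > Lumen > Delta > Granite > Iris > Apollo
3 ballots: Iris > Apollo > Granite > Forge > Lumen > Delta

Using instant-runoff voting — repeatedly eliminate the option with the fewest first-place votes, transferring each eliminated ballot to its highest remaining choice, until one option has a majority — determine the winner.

Lumen

Round 1: Lumen 12, Granite 11, Delta 8, Forge 6, Iris 3, Apollo 0. Apollo has the fewest and is eliminated.
Round 2: Lumen 12, Granite 11, Delta 8, Forge 6, Iris 3. Iris has the fewest and is eliminated.
Round 3: Granite 14, Lumen 12, Delta 8, Forge 6. Forge has the fewest and is eliminated.
Round 4: Lumen 18, Granite 14, Delta 8. Delta has the fewest and is eliminated.
Round 5: Lumen 26, Granite 14. Lumen has a majority.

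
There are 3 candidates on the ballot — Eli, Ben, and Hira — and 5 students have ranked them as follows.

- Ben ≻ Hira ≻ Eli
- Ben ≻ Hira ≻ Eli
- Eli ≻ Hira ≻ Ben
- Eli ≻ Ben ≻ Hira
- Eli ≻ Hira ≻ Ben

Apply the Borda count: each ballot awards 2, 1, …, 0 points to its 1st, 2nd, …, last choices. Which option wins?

Eli

Borda scores:
  Eli: 0 + 0 + 2 + 2 + 2 = 6
  Ben: 2 + 2 + 0 + 1 + 0 = 5
  Hira: 1 + 1 + 1 + 0 + 1 = 4
Eli has the highest total.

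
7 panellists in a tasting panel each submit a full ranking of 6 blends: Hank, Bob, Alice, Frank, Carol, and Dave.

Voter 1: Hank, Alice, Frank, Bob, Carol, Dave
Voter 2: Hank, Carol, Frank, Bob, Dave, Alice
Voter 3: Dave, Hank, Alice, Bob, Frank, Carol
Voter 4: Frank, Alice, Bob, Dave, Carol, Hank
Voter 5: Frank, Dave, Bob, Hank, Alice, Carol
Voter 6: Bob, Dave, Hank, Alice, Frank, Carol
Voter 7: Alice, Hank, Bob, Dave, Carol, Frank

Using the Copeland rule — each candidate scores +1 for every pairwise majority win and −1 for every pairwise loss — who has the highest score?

Hank

Pairwise results:
  Hank vs Bob: Hank wins 4–3.
  Hank vs Alice: Hank wins 5–2.
  Hank vs Frank: Hank wins 5–2.
  Hank vs Carol: Hank wins 6–1.
  Hank vs Dave: Dave wins 4–3.
  Bob vs Alice: Alice wins 4–3.
  Bob vs Frank: Frank wins 4–3.
  Bob vs Carol: Bob wins 6–1.
  Bob vs Dave: Bob wins 5–2.
  Alice vs Frank: Alice wins 4–3.
  Alice vs Carol: Alice wins 6–1.
  Alice vs Dave: Dave wins 4–3.
  Frank vs Carol: Frank wins 5–2.
  Frank vs Dave: Frank wins 4–3.
  Carol vs Dave: Dave wins 5–2.
Copeland scores (wins − losses):
  Hank: 4 − 1 = 3
  Bob: 2 − 3 = -1
  Alice: 3 − 2 = 1
  Frank: 3 − 2 = 1
  Carol: 0 − 5 = -5
  Dave: 3 − 2 = 1
Hank has the best Copeland score.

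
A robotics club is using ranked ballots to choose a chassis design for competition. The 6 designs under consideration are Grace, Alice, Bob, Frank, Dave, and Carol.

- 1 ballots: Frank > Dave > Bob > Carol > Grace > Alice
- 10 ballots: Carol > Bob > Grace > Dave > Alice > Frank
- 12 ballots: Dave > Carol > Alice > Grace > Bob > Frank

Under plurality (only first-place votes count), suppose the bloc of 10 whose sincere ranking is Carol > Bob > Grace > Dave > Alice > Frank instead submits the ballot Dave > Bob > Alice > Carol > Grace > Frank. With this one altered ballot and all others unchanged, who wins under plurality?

Dave

First-place totals with the altered ballot: Grace 0, Alice 0, Bob 0, Frank 1, Dave 22, Carol 0.
The winner is unchanged: still Dave.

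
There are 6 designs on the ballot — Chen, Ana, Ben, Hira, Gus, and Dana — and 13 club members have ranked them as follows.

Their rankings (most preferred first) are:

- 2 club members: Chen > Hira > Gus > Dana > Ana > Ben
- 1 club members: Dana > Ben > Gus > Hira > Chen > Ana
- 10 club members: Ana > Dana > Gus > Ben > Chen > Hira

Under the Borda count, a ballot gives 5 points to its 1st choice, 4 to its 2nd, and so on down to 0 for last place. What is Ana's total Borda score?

Borda scores:
  Chen: 2·5 + 1 + 10·1 = 21
  Ana: 2·1 + 0 + 10·5 = 52
  Ben: 2·0 + 4 + 10·2 = 24
  Hira: 2·4 + 2 + 10·0 = 10
  Gus: 2·3 + 3 + 10·3 = 39
  Dana: 2·2 + 5 + 10·4 = 49

52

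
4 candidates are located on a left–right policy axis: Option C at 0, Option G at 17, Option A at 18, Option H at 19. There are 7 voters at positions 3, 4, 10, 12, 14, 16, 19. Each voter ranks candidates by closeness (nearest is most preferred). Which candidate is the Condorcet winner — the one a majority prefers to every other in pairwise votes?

Option G

With single-peaked preferences on a line, the Condorcet winner is the candidate closest to the median voter.
The median voter (position 12) is closest to Option G at 17.
Check: Option G vs Option A — voters closer to Option G: 6 of 7.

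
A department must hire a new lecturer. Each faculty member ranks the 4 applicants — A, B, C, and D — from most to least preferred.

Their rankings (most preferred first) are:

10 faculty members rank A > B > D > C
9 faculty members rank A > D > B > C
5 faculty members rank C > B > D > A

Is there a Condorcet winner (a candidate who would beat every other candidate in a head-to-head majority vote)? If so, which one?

Head-to-head results (24 voters total):
A vs B: A wins 19–5.
A vs C: A wins 19–5.
A vs D: A wins 19–5.
B vs C: B wins 19–5.
B vs D: B wins 15–9.
C vs D: D wins 19–5.
A beats each rival — B (19–5), C (19–5), D (19–5) — so A is the Condorcet winner.

A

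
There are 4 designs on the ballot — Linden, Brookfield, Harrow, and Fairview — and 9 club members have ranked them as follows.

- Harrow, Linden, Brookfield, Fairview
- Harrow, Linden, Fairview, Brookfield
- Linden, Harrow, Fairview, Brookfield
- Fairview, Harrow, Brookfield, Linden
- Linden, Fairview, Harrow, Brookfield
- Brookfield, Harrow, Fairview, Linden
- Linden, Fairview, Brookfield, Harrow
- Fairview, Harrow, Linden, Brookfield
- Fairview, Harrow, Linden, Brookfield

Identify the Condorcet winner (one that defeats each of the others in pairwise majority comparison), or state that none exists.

Head-to-head results (9 voters total):
Linden vs Brookfield: Linden wins 7–2.
Linden vs Harrow: Harrow wins 6–3.
Linden vs Fairview: Linden wins 5–4.
Brookfield vs Harrow: Harrow wins 7–2.
Brookfield vs Fairview: Fairview wins 7–2.
Harrow vs Fairview: Fairview wins 5–4.
No candidate beats all others: Linden beats Fairview beats Harrow beats Linden, a majority cycle.

None — there is no Condorcet winner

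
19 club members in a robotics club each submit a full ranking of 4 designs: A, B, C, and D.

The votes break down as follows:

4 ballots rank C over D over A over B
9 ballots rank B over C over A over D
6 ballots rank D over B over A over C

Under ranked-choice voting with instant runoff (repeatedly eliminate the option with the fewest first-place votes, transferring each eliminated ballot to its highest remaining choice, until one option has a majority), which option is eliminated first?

Round 1: B 9, D 6, C 4, A 0. A has the fewest and is eliminated.
Round 2: B 9, D 6, C 4. C has the fewest and is eliminated.
Round 3: D 10, B 9. D has a majority.

A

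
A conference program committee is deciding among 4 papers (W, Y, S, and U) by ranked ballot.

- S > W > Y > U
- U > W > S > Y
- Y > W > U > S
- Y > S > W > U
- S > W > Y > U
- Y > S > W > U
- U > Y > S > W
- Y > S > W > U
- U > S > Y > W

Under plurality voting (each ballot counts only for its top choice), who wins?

Y

First-place vote totals:
  W: 0
  Y: 4
  S: 2
  U: 3
Y has the most first-place votes.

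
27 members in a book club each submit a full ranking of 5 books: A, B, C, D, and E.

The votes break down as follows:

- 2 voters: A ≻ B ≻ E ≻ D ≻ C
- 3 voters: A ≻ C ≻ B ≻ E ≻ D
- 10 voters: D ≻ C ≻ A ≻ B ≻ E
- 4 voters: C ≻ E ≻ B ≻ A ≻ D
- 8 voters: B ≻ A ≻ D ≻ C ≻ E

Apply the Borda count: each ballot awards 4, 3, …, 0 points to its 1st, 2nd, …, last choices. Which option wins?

Borda scores:
  A: 2·4 + 3·4 + 10·2 + 4·1 + 8·3 = 68
  B: 2·3 + 3·2 + 10·1 + 4·2 + 8·4 = 62
  C: 2·0 + 3·3 + 10·3 + 4·4 + 8·1 = 63
  D: 2·1 + 3·0 + 10·4 + 4·0 + 8·2 = 58
  E: 2·2 + 3·1 + 10·0 + 4·3 + 8·0 = 19
A has the highest total.

A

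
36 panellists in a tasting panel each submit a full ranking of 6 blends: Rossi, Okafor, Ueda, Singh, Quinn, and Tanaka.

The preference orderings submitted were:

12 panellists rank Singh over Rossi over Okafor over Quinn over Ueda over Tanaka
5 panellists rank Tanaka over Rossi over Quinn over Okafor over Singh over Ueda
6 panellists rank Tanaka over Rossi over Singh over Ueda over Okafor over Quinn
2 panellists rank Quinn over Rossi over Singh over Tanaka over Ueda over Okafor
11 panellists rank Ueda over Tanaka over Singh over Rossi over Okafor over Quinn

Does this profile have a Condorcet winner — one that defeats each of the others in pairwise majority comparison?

No

Head-to-head results (36 voters total):
Rossi vs Okafor: Rossi wins 36–0.
Rossi vs Ueda: Rossi wins 25–11.
Rossi vs Singh: Singh wins 23–13.
Rossi vs Quinn: Rossi wins 34–2.
Rossi vs Tanaka: Tanaka wins 22–14.
Okafor vs Ueda: Ueda wins 19–17.
Okafor vs Singh: Singh wins 31–5.
Okafor vs Quinn: Okafor wins 29–7.
Okafor vs Tanaka: Tanaka wins 24–12.
Ueda vs Singh: Singh wins 25–11.
Ueda vs Quinn: Quinn wins 19–17.
Ueda vs Tanaka: Ueda wins 23–13.
Singh vs Quinn: Singh wins 29–7.
Singh vs Tanaka: Tanaka wins 22–14.
Quinn vs Tanaka: Tanaka wins 22–14.
No candidate beats all others: Rossi beats Ueda beats Tanaka beats Rossi, a majority cycle.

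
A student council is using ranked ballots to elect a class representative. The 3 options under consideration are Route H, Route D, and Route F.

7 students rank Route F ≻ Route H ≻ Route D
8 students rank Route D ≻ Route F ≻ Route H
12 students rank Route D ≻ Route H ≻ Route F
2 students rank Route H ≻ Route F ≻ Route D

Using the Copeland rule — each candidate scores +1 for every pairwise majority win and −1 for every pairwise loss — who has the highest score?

Route D

Pairwise results:
  Route H vs Route D: Route D wins 20–9.
  Route H vs Route F: Route F wins 15–14.
  Route D vs Route F: Route D wins 20–9.
Copeland scores (wins − losses):
  Route H: 0 − 2 = -2
  Route D: 2 − 0 = 2
  Route F: 1 − 1 = 0
Route D has the best Copeland score.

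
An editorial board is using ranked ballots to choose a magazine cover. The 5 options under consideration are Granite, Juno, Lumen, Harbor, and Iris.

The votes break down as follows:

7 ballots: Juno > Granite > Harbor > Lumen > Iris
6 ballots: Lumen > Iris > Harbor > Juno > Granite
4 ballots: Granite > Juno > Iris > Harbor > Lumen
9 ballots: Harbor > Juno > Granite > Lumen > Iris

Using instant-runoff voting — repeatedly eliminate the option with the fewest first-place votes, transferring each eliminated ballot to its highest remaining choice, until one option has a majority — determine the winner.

Harbor

Round 1: Harbor 9, Juno 7, Lumen 6, Granite 4, Iris 0. Iris has the fewest and is eliminated.
Round 2: Harbor 9, Juno 7, Lumen 6, Granite 4. Granite has the fewest and is eliminated.
Round 3: Juno 11, Harbor 9, Lumen 6. Lumen has the fewest and is eliminated.
Round 4: Harbor 15, Juno 11. Harbor has a majority.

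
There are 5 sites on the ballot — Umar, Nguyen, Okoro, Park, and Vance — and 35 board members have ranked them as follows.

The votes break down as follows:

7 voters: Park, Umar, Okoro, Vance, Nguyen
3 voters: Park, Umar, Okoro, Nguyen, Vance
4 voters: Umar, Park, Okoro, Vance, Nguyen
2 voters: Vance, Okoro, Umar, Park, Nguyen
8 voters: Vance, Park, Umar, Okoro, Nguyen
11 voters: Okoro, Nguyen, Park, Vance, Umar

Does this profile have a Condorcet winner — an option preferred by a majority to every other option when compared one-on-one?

Head-to-head results (35 voters total):
Umar vs Nguyen: Umar wins 24–11.
Umar vs Okoro: Umar wins 22–13.
Umar vs Park: Park wins 29–6.
Umar vs Vance: Vance wins 21–14.
Nguyen vs Okoro: Okoro wins 35–0.
Nguyen vs Park: Park wins 24–11.
Nguyen vs Vance: Vance wins 21–14.
Okoro vs Park: Park wins 22–13.
Okoro vs Vance: Okoro wins 25–10.
Park vs Vance: Park wins 25–10.
Park beats each rival — Umar (29–6), Nguyen (24–11), Okoro (22–13), Vance (25–10) — so Park is the Condorcet winner.

Yes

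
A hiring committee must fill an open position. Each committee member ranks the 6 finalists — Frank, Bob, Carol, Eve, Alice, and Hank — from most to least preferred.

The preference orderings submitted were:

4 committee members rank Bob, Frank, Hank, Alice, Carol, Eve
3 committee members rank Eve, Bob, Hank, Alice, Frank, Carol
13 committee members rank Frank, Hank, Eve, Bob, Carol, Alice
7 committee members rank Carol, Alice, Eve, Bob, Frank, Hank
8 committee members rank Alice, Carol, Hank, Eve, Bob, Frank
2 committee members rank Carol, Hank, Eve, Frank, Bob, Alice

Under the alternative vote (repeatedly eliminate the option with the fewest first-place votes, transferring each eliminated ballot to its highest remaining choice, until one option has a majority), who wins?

Frank

Round 1: Frank 13, Carol 9, Alice 8, Bob 4, Eve 3, Hank 0. Hank has the fewest and is eliminated.
Round 2: Frank 13, Carol 9, Alice 8, Bob 4, Eve 3. Eve has the fewest and is eliminated.
Round 3: Frank 13, Carol 9, Alice 8, Bob 7. Bob has the fewest and is eliminated.
Round 4: Frank 17, Alice 11, Carol 9. Carol has the fewest and is eliminated.
Round 5: Frank 19, Alice 18. Frank has a majority.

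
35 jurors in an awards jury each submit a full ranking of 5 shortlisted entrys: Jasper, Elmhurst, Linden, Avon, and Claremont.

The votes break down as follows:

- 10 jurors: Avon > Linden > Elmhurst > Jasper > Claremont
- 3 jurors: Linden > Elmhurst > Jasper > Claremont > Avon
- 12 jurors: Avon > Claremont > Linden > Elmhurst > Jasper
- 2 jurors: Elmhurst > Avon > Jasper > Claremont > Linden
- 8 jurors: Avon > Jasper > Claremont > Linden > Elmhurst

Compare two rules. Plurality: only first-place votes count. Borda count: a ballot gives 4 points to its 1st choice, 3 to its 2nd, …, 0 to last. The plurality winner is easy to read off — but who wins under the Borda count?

Plurality first-place counts: Jasper 0, Elmhurst 2, Linden 3, Avon 30, Claremont 0 → Avon.
Borda totals: Jasper 44, Elmhurst 49, Linden 74, Avon 126, Claremont 57 → Avon.

Avon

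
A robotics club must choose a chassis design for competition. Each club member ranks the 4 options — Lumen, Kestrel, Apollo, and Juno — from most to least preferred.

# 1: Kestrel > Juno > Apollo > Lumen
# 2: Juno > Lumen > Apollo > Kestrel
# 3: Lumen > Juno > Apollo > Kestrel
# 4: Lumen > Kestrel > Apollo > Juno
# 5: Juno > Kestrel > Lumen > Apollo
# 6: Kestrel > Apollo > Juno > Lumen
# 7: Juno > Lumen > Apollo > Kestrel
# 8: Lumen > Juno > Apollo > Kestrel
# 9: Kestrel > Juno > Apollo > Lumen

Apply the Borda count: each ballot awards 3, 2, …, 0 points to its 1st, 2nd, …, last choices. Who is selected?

Borda scores:
  Lumen: 0 + 2 + 3 + 3 + 1 + 0 + 2 + 3 + 0 = 14
  Kestrel: 3 + 0 + 0 + 2 + 2 + 3 + 0 + 0 + 3 = 13
  Apollo: 1 + 1 + 1 + 1 + 0 + 2 + 1 + 1 + 1 = 9
  Juno: 2 + 3 + 2 + 0 + 3 + 1 + 3 + 2 + 2 = 18
Juno has the highest total.

Juno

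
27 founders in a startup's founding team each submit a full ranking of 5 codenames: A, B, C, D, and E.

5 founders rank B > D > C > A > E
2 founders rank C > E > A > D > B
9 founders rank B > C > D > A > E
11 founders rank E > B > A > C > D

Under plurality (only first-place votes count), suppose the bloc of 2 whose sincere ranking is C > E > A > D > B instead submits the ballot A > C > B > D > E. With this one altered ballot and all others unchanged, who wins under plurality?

First-place totals with the altered ballot: A 2, B 14, C 0, D 0, E 11.
The winner is unchanged: still B.

B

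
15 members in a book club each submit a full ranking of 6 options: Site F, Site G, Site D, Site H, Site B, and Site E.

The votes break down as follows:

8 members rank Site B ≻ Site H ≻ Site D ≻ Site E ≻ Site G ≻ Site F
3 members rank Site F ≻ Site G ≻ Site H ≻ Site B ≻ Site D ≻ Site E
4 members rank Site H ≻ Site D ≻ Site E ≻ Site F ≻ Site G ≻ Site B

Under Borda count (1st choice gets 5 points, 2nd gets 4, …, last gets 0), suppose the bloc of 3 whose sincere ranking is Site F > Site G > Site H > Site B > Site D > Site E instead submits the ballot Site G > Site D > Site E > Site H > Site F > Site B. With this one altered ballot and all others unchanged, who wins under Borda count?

Site H

Borda totals with the altered ballot: Site F 11, Site G 27, Site D 52, Site H 58, Site B 40, Site E 37.
The winner is unchanged: still Site H.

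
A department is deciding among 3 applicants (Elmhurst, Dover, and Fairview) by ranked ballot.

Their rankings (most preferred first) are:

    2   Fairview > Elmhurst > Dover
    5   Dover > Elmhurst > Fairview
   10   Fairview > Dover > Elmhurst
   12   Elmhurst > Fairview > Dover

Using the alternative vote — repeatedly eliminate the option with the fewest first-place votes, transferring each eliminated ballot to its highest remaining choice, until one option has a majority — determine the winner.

Round 1: Elmhurst 12, Fairview 12, Dover 5. Dover has the fewest and is eliminated.
Round 2: Elmhurst 17, Fairview 12. Elmhurst has a majority.

Elmhurst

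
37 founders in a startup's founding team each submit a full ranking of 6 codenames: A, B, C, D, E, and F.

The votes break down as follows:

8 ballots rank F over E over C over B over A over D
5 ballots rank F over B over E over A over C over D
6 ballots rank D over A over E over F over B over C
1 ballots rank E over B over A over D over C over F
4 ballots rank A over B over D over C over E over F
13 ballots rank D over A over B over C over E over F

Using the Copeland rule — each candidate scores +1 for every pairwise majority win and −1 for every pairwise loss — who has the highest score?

D

Pairwise results:
  A vs B: A wins 23–14.
  A vs C: A wins 29–8.
  A vs D: D wins 19–18.
  A vs E: A wins 23–14.
  A vs F: A wins 24–13.
  B vs C: B wins 29–8.
  B vs D: D wins 19–18.
  B vs E: B wins 22–15.
  B vs F: F wins 19–18.
  C vs D: D wins 24–13.
  C vs E: E wins 20–17.
  C vs F: F wins 19–18.
  D vs E: D wins 23–14.
  D vs F: D wins 24–13.
  E vs F: E wins 24–13.
Copeland scores (wins − losses):
  A: 4 − 1 = 3
  B: 2 − 3 = -1
  C: 0 − 5 = -5
  D: 5 − 0 = 5
  E: 2 − 3 = -1
  F: 2 − 3 = -1
D has the best Copeland score.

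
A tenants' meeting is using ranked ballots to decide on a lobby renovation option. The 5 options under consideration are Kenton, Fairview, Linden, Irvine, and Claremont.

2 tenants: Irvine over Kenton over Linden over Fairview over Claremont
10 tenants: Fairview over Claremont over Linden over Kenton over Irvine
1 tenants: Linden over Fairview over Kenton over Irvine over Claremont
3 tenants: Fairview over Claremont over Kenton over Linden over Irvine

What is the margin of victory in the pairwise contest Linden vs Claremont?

10

Ballots ranking Linden above Claremont: 2+1 = 3.
Ballots ranking Claremont above Linden: 10+3 = 13.
Claremont wins 13–3, a margin of 10.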